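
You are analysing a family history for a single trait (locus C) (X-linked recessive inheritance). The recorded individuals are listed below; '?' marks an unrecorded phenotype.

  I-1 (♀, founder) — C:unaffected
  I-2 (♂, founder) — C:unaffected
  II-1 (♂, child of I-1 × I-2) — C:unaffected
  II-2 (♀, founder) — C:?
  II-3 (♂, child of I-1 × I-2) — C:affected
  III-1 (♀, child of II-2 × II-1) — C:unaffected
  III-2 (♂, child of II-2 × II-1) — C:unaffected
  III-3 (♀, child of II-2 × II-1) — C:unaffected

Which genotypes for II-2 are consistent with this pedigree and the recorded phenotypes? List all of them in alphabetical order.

C/I-1 un ·: X^CX^c
C/I-2 un ·: X^CY
C/II-1 un I-1×I-2: X^CY
C/II-2 ? ·: X^CX^C|X^CX^c
C/II-3 aff I-1×I-2: X^cY
C/III-1 un II-2×II-1: X^CX^C|X^CX^c
C/III-2 un II-2×II-1: X^CY
C/III-3 un II-2×II-1: X^CX^C|X^CX^c
⇒ C over [I-1,I-2,II-1,II-2,II-3,III-1,III-2,III-3]: 5 consistent

II-2 ∈ {X^CX^C, X^CX^c}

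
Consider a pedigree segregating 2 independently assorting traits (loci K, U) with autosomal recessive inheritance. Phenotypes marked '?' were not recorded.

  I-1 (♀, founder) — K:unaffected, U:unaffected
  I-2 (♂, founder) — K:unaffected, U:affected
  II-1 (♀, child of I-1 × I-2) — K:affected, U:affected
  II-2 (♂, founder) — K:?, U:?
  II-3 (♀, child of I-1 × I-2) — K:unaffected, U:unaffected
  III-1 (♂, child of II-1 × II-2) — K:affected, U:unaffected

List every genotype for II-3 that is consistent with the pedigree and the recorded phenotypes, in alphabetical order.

II-3 ∈ {KK Uu, Kk Uu}

K/I-1 un ·: Kk
K/I-2 un ·: Kk
K/II-1 aff I-1×I-2: kk
K/II-2 ? ·: Kk|kk
K/II-3 un I-1×I-2: KK|Kk
K/III-1 aff II-1×II-2: kk
⇒ K over [I-1,I-2,II-1,II-2,II-3,III-1]: 4 consistent
U/I-1 un ·: Uu
U/I-2 aff ·: uu
U/II-1 aff I-1×I-2: uu
U/II-2 ? ·: UU|Uu
U/II-3 un I-1×I-2: Uu
U/III-1 un II-1×II-2: Uu
⇒ U over [I-1,I-2,II-1,II-2,II-3,III-1]: 2 consistent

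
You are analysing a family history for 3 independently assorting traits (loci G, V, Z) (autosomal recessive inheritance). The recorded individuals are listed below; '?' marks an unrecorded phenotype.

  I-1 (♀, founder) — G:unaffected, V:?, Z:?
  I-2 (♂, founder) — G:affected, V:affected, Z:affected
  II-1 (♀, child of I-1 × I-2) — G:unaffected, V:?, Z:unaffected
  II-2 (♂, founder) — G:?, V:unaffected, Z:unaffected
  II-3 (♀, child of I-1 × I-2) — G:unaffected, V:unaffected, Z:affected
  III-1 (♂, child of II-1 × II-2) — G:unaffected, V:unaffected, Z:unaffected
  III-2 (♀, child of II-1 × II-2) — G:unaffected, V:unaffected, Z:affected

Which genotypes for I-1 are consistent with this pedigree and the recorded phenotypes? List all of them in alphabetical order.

G/I-1 un ·: GG|Gg
G/I-2 aff ·: gg
G/II-1 un I-1×I-2: Gg
G/II-2 ? ·: GG|Gg|gg
G/II-3 un I-1×I-2: Gg
G/III-1 un II-1×II-2: GG|Gg
G/III-2 un II-1×II-2: GG|Gg
⇒ G over [I-1,I-2,II-1,II-2,II-3,III-1,III-2]: 18 consistent
V/I-1 ? ·: VV|Vv
V/I-2 aff ·: vv
V/II-1 ? I-1×I-2: Vv|vv
V/II-2 un ·: VV|Vv
V/II-3 un I-1×I-2: Vv
V/III-1 un II-1×II-2: VV|Vv
V/III-2 un II-1×II-2: VV|Vv
⇒ V over [I-1,I-2,II-1,II-2,II-3,III-1,III-2]: 18 consistent
Z/I-1 ? ·: Zz
Z/I-2 aff ·: zz
Z/II-1 un I-1×I-2: Zz
Z/II-2 un ·: Zz
Z/II-3 aff I-1×I-2: zz
Z/III-1 un II-1×II-2: ZZ|Zz
Z/III-2 aff II-1×II-2: zz
⇒ Z over [I-1,I-2,II-1,II-2,II-3,III-1,III-2]: 2 consistent

I-1 ∈ {GG VV Zz, GG Vv Zz, Gg VV Zz, Gg Vv Zz}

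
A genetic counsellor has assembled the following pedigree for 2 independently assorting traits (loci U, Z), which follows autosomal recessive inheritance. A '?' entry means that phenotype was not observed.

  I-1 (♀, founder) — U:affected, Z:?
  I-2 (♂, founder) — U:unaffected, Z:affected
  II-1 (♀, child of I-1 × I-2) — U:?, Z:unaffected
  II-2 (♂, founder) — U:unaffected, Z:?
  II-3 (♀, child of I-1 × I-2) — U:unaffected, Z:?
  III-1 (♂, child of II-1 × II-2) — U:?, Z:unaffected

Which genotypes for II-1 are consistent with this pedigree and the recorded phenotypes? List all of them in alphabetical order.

II-1 ∈ {Uu Zz, uu Zz}

U/I-1 aff ·: uu
U/I-2 un ·: UU|Uu
U/II-1 ? I-1×I-2: Uu|uu
U/II-2 un ·: UU|Uu
U/II-3 un I-1×I-2: Uu
U/III-1 ? II-1×II-2: UU|Uu|uu
⇒ U over [I-1,I-2,II-1,II-2,II-3,III-1]: 13 consistent
Z/I-1 ? ·: ZZ|Zz
Z/I-2 aff ·: zz
Z/II-1 un I-1×I-2: Zz
Z/II-2 ? ·: ZZ|Zz|zz
Z/II-3 ? I-1×I-2: Zz|zz
Z/III-1 un II-1×II-2: ZZ|Zz
⇒ Z over [I-1,I-2,II-1,II-2,II-3,III-1]: 15 consistent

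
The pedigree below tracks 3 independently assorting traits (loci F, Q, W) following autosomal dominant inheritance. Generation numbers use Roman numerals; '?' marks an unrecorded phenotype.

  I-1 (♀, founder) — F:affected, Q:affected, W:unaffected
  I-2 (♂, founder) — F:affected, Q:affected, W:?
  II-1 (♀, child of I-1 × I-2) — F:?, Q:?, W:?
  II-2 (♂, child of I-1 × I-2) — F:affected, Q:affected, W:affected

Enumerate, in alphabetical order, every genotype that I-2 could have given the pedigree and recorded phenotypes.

I-2 ∈ {FF QQ WW, FF QQ Ww, FF Qq WW, FF Qq Ww, Ff QQ WW, Ff QQ Ww, Ff Qq WW, Ff Qq Ww}

F/I-1 aff ·: Ff|FF
F/I-2 aff ·: Ff|FF
F/II-1 ? I-1×I-2: ff|Ff|FF
F/II-2 aff I-1×I-2: Ff|FF
⇒ F over [I-1,I-2,II-1,II-2]: 15 consistent
Q/I-1 aff ·: Qq|QQ
Q/I-2 aff ·: Qq|QQ
Q/II-1 ? I-1×I-2: qq|Qq|QQ
Q/II-2 aff I-1×I-2: Qq|QQ
⇒ Q over [I-1,I-2,II-1,II-2]: 15 consistent
W/I-1 un ·: ww
W/I-2 ? ·: Ww|WW
W/II-1 ? I-1×I-2: ww|Ww
W/II-2 aff I-1×I-2: Ww
⇒ W over [I-1,I-2,II-1,II-2]: 3 consistent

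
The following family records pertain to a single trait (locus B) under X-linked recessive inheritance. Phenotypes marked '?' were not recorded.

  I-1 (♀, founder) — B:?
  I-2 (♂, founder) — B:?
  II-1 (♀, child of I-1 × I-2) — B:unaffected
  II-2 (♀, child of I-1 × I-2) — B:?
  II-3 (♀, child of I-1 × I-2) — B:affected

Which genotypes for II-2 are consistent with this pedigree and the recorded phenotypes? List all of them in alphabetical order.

II-2 ∈ {X^BX^b, X^bX^b}

B/I-1 ? ·: X^BX^b
B/I-2 ? ·: X^bY
B/II-1 un I-1×I-2: X^BX^b
B/II-2 ? I-1×I-2: X^BX^b|X^bX^b
B/II-3 aff I-1×I-2: X^bX^b
⇒ B over [I-1,I-2,II-1,II-2,II-3]: 2 consistent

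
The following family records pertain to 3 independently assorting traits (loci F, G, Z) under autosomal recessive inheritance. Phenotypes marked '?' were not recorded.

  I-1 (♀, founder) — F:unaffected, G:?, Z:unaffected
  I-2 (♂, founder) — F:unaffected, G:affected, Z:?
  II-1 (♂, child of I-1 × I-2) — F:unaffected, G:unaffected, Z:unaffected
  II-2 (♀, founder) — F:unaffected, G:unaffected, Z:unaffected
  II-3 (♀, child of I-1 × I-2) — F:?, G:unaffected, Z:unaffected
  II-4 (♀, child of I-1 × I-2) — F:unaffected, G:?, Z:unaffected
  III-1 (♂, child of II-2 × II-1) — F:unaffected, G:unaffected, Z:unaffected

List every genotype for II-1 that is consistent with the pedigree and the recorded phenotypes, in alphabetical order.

II-1 ∈ {FF Gg ZZ, FF Gg Zz, Ff Gg ZZ, Ff Gg Zz}

F/I-1 un ·: FF|Ff
F/I-2 un ·: FF|Ff
F/II-1 un I-1×I-2: FF|Ff
F/II-2 un ·: FF|Ff
F/II-3 ? I-1×I-2: FF|Ff|ff
F/II-4 un I-1×I-2: FF|Ff
F/III-1 un II-2×II-1: FF|Ff
⇒ F over [I-1,I-2,II-1,II-2,II-3,II-4,III-1]: 101 consistent
G/I-1 ? ·: GG|Gg
G/I-2 aff ·: gg
G/II-1 un I-1×I-2: Gg
G/II-2 un ·: GG|Gg
G/II-3 un I-1×I-2: Gg
G/II-4 ? I-1×I-2: Gg|gg
G/III-1 un II-2×II-1: GG|Gg
⇒ G over [I-1,I-2,II-1,II-2,II-3,II-4,III-1]: 12 consistent
Z/I-1 un ·: ZZ|Zz
Z/I-2 ? ·: ZZ|Zz|zz
Z/II-1 un I-1×I-2: ZZ|Zz
Z/II-2 un ·: ZZ|Zz
Z/II-3 un I-1×I-2: ZZ|Zz
Z/II-4 un I-1×I-2: ZZ|Zz
Z/III-1 un II-2×II-1: ZZ|Zz
⇒ Z over [I-1,I-2,II-1,II-2,II-3,II-4,III-1]: 95 consistent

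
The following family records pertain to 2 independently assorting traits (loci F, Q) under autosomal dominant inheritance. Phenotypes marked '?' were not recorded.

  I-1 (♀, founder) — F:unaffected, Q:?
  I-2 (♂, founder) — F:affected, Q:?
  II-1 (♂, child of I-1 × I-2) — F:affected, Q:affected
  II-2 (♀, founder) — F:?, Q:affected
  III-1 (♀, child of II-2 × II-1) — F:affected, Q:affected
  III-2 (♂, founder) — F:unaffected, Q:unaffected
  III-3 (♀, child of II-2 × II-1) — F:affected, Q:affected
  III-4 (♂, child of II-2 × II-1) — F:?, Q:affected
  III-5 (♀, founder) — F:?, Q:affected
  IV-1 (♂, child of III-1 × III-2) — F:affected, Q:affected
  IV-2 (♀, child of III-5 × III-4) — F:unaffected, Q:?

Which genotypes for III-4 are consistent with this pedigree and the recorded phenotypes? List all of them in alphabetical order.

III-4 ∈ {Ff QQ, Ff Qq, ff QQ, ff Qq}

F/I-1 un ·: ff
F/I-2 aff ·: Ff|FF
F/II-1 aff I-1×I-2: Ff
F/II-2 ? ·: ff|Ff|FF
F/III-1 aff II-2×II-1: Ff|FF
F/III-2 un ·: ff
F/III-3 aff II-2×II-1: Ff|FF
F/III-4 ? II-2×II-1: ff|Ff
F/III-5 ? ·: ff|Ff
F/IV-1 aff III-1×III-2: Ff
F/IV-2 un III-5×III-4: ff
⇒ F over [I-1,I-2,II-1,II-2,III-1,III-2,III-3,III-4,III-5,IV-1,IV-2]: 56 consistent
Q/I-1 ? ·: qq|Qq|QQ
Q/I-2 ? ·: qq|Qq|QQ
Q/II-1 aff I-1×I-2: Qq|QQ
Q/II-2 aff ·: Qq|QQ
Q/III-1 aff II-2×II-1: Qq|QQ
Q/III-2 un ·: qq
Q/III-3 aff II-2×II-1: Qq|QQ
Q/III-4 aff II-2×II-1: Qq|QQ
Q/III-5 aff ·: Qq|QQ
Q/IV-1 aff III-1×III-2: Qq
Q/IV-2 ? III-5×III-4: qq|Qq|QQ
⇒ Q over [I-1,I-2,II-1,II-2,III-1,III-2,III-3,III-4,III-5,IV-1,IV-2]: 588 consistent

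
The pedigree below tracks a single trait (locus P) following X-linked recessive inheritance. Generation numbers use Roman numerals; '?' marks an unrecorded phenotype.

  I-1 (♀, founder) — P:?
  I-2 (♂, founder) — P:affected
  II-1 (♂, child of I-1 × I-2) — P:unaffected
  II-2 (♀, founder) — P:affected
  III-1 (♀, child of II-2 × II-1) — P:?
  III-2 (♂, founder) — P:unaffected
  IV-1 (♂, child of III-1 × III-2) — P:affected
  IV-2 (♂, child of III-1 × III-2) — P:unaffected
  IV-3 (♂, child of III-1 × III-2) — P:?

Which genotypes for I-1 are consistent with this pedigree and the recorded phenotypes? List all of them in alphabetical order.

I-1 ∈ {X^PX^P, X^PX^p}

P/I-1 ? ·: X^PX^P|X^PX^p
P/I-2 aff ·: X^pY
P/II-1 un I-1×I-2: X^PY
P/II-2 aff ·: X^pX^p
P/III-1 ? II-2×II-1: X^PX^p
P/III-2 un ·: X^PY
P/IV-1 aff III-1×III-2: X^pY
P/IV-2 un III-1×III-2: X^PY
P/IV-3 ? III-1×III-2: X^PY|X^pY
⇒ P over [I-1,I-2,II-1,II-2,III-1,III-2,IV-1,IV-2,IV-3]: 4 consistent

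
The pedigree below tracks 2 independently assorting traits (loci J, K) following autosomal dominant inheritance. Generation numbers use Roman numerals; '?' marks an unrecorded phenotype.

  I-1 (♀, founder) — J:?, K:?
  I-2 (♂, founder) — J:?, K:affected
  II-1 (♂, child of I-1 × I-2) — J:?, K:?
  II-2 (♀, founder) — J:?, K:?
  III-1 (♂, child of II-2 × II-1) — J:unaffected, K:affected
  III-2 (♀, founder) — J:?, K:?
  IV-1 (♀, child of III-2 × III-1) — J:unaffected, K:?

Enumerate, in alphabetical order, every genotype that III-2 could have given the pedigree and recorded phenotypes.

J/I-1 ? ·: jj|Jj|JJ
J/I-2 ? ·: jj|Jj|JJ
J/II-1 ? I-1×I-2: jj|Jj
J/II-2 ? ·: jj|Jj
J/III-1 un II-2×II-1: jj
J/III-2 ? ·: jj|Jj
J/IV-1 un III-2×III-1: jj
⇒ J over [I-1,I-2,II-1,II-2,III-1,III-2,IV-1]: 44 consistent
K/I-1 ? ·: kk|Kk|KK
K/I-2 aff ·: Kk|KK
K/II-1 ? I-1×I-2: kk|Kk|KK
K/II-2 ? ·: kk|Kk|KK
K/III-1 aff II-2×II-1: Kk|KK
K/III-2 ? ·: kk|Kk|KK
K/IV-1 ? III-2×III-1: kk|Kk|KK
⇒ K over [I-1,I-2,II-1,II-2,III-1,III-2,IV-1]: 261 consistent

III-2 ∈ {Jj KK, Jj Kk, Jj kk, jj KK, jj Kk, jj kk}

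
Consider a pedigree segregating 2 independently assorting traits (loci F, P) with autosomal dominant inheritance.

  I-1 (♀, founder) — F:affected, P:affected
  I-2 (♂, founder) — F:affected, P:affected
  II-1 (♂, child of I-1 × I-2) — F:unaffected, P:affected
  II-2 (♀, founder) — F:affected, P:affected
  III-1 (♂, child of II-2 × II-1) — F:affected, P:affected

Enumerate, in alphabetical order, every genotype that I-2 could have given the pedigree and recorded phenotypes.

I-2 ∈ {Ff PP, Ff Pp}

F/I-1 aff ·: Ff
F/I-2 aff ·: Ff
F/II-1 un I-1×I-2: ff
F/II-2 aff ·: Ff|FF
F/III-1 aff II-2×II-1: Ff
⇒ F over [I-1,I-2,II-1,II-2,III-1]: 2 consistent
P/I-1 aff ·: Pp|PP
P/I-2 aff ·: Pp|PP
P/II-1 aff I-1×I-2: Pp|PP
P/II-2 aff ·: Pp|PP
P/III-1 aff II-2×II-1: Pp|PP
⇒ P over [I-1,I-2,II-1,II-2,III-1]: 24 consistent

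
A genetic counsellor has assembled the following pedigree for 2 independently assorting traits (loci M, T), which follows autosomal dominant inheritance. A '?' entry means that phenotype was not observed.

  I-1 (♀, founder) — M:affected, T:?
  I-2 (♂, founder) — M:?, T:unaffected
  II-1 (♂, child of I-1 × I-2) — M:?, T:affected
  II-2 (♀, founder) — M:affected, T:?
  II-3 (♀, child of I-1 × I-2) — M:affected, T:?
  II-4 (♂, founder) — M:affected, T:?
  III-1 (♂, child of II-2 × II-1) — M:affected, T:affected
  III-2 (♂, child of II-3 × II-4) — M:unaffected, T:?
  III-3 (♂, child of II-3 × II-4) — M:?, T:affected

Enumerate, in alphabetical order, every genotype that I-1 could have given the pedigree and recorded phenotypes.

I-1 ∈ {MM TT, MM Tt, Mm TT, Mm Tt}

M/I-1 aff ·: Mm|MM
M/I-2 ? ·: mm|Mm|MM
M/II-1 ? I-1×I-2: mm|Mm|MM
M/II-2 aff ·: Mm|MM
M/II-3 aff I-1×I-2: Mm
M/II-4 aff ·: Mm
M/III-1 aff II-2×II-1: Mm|MM
M/III-2 un II-3×II-4: mm
M/III-3 ? II-3×II-4: mm|Mm|MM
⇒ M over [I-1,I-2,II-1,II-2,II-3,II-4,III-1,III-2,III-3]: 99 consistent
T/I-1 ? ·: Tt|TT
T/I-2 un ·: tt
T/II-1 aff I-1×I-2: Tt
T/II-2 ? ·: tt|Tt|TT
T/II-3 ? I-1×I-2: tt|Tt
T/II-4 ? ·: tt|Tt|TT
T/III-1 aff II-2×II-1: Tt|TT
T/III-2 ? II-3×II-4: tt|Tt|TT
T/III-3 aff II-3×II-4: Tt|TT
⇒ T over [I-1,I-2,II-1,II-2,II-3,II-4,III-1,III-2,III-3]: 135 consistent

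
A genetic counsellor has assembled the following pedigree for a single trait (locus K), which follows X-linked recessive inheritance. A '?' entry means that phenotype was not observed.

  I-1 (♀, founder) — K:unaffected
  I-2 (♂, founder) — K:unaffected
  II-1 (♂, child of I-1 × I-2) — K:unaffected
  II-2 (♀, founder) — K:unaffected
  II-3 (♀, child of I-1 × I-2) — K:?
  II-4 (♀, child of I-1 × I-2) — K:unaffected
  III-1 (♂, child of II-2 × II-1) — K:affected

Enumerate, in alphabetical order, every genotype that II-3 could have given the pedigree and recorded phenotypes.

II-3 ∈ {X^KX^K, X^KX^k}

K/I-1 un ·: X^KX^K|X^KX^k
K/I-2 un ·: X^KY
K/II-1 un I-1×I-2: X^KY
K/II-2 un ·: X^KX^k
K/II-3 ? I-1×I-2: X^KX^K|X^KX^k
K/II-4 un I-1×I-2: X^KX^K|X^KX^k
K/III-1 aff II-2×II-1: X^kY
⇒ K over [I-1,I-2,II-1,II-2,II-3,II-4,III-1]: 5 consistent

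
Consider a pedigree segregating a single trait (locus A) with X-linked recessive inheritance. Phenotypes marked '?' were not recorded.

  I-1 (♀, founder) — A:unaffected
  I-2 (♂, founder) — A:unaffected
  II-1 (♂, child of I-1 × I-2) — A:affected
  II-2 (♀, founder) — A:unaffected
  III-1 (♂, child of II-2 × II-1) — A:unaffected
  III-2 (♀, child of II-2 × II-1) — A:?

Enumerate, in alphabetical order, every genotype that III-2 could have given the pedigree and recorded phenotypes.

III-2 ∈ {X^AX^a, X^aX^a}

A/I-1 un ·: X^AX^a
A/I-2 un ·: X^AY
A/II-1 aff I-1×I-2: X^aY
A/II-2 un ·: X^AX^A|X^AX^a
A/III-1 un II-2×II-1: X^AY
A/III-2 ? II-2×II-1: X^AX^a|X^aX^a
⇒ A over [I-1,I-2,II-1,II-2,III-1,III-2]: 3 consistent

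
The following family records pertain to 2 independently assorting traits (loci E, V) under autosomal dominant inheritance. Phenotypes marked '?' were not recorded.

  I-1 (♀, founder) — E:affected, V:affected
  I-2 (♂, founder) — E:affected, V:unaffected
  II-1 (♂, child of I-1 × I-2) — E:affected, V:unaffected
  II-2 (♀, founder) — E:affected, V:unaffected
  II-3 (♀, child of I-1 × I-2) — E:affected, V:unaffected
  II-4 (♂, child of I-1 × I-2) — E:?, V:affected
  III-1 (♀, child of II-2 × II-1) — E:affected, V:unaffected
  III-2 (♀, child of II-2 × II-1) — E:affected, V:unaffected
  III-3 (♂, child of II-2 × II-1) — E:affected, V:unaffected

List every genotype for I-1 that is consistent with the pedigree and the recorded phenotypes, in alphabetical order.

I-1 ∈ {EE Vv, Ee Vv}

E/I-1 aff ·: Ee|EE
E/I-2 aff ·: Ee|EE
E/II-1 aff I-1×I-2: Ee|EE
E/II-2 aff ·: Ee|EE
E/II-3 aff I-1×I-2: Ee|EE
E/II-4 ? I-1×I-2: ee|Ee|EE
E/III-1 aff II-2×II-1: Ee|EE
E/III-2 aff II-2×II-1: Ee|EE
E/III-3 aff II-2×II-1: Ee|EE
⇒ E over [I-1,I-2,II-1,II-2,II-3,II-4,III-1,III-2,III-3]: 359 consistent
V/I-1 aff ·: Vv
V/I-2 un ·: vv
V/II-1 un I-1×I-2: vv
V/II-2 un ·: vv
V/II-3 un I-1×I-2: vv
V/II-4 aff I-1×I-2: Vv
V/III-1 un II-2×II-1: vv
V/III-2 un II-2×II-1: vv
V/III-3 un II-2×II-1: vv
⇒ V over [I-1,I-2,II-1,II-2,II-3,II-4,III-1,III-2,III-3]: 1 consistent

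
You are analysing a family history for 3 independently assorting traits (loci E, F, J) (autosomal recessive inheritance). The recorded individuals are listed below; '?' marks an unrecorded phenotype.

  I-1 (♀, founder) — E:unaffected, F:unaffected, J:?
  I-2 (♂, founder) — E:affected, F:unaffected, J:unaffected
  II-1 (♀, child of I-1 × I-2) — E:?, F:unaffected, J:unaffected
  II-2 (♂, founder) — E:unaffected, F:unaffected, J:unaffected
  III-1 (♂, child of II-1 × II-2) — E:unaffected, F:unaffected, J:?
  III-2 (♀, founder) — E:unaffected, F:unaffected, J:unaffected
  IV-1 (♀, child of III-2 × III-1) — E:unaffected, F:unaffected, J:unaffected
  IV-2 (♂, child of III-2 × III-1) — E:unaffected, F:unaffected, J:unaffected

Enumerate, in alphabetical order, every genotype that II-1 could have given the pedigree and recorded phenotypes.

II-1 ∈ {Ee FF JJ, Ee FF Jj, Ee Ff JJ, Ee Ff Jj, ee FF JJ, ee FF Jj, ee Ff JJ, ee Ff Jj}

E/I-1 un ·: EE|Ee
E/I-2 aff ·: ee
E/II-1 ? I-1×I-2: Ee|ee
E/II-2 un ·: EE|Ee
E/III-1 un II-1×II-2: EE|Ee
E/III-2 un ·: EE|Ee
E/IV-1 un III-2×III-1: EE|Ee
E/IV-2 un III-2×III-1: EE|Ee
⇒ E over [I-1,I-2,II-1,II-2,III-1,III-2,IV-1,IV-2]: 68 consistent
F/I-1 un ·: FF|Ff
F/I-2 un ·: FF|Ff
F/II-1 un I-1×I-2: FF|Ff
F/II-2 un ·: FF|Ff
F/III-1 un II-1×II-2: FF|Ff
F/III-2 un ·: FF|Ff
F/IV-1 un III-2×III-1: FF|Ff
F/IV-2 un III-2×III-1: FF|Ff
⇒ F over [I-1,I-2,II-1,II-2,III-1,III-2,IV-1,IV-2]: 150 consistent
J/I-1 ? ·: JJ|Jj|jj
J/I-2 un ·: JJ|Jj
J/II-1 un I-1×I-2: JJ|Jj
J/II-2 un ·: JJ|Jj
J/III-1 ? II-1×II-2: JJ|Jj|jj
J/III-2 un ·: JJ|Jj
J/IV-1 un III-2×III-1: JJ|Jj
J/IV-2 un III-2×III-1: JJ|Jj
⇒ J over [I-1,I-2,II-1,II-2,III-1,III-2,IV-1,IV-2]: 212 consistent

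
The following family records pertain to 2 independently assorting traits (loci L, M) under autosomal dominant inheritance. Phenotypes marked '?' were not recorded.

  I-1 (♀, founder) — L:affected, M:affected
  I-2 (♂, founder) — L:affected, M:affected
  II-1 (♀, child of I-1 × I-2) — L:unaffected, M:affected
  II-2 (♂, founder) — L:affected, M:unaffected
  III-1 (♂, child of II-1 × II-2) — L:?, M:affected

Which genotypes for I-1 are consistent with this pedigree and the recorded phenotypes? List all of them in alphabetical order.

I-1 ∈ {Ll MM, Ll Mm}

L/I-1 aff ·: Ll
L/I-2 aff ·: Ll
L/II-1 un I-1×I-2: ll
L/II-2 aff ·: Ll|LL
L/III-1 ? II-1×II-2: ll|Ll
⇒ L over [I-1,I-2,II-1,II-2,III-1]: 3 consistent
M/I-1 aff ·: Mm|MM
M/I-2 aff ·: Mm|MM
M/II-1 aff I-1×I-2: Mm|MM
M/II-2 un ·: mm
M/III-1 aff II-1×II-2: Mm
⇒ M over [I-1,I-2,II-1,II-2,III-1]: 7 consistent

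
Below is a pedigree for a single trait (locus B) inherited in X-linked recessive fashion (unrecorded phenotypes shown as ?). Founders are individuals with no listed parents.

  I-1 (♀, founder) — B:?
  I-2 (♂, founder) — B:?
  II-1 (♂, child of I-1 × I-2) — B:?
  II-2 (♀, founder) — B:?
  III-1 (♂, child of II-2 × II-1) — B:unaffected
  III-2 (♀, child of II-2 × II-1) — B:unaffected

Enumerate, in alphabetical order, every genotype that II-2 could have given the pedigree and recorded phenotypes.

B/I-1 ? ·: X^BX^B|X^BX^b|X^bX^b
B/I-2 ? ·: X^BY|X^bY
B/II-1 ? I-1×I-2: X^BY|X^bY
B/II-2 ? ·: X^BX^B|X^BX^b
B/III-1 un II-2×II-1: X^BY
B/III-2 un II-2×II-1: X^BX^B|X^BX^b
⇒ B over [I-1,I-2,II-1,II-2,III-1,III-2]: 20 consistent

II-2 ∈ {X^BX^B, X^BX^b}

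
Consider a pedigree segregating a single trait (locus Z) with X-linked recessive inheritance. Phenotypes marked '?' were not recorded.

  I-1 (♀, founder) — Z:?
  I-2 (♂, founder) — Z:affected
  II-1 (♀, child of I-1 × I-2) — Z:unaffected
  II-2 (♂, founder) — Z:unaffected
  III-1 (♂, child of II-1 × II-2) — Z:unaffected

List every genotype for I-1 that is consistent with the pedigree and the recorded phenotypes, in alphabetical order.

Z/I-1 ? ·: X^ZX^Z|X^ZX^z
Z/I-2 aff ·: X^zY
Z/II-1 un I-1×I-2: X^ZX^z
Z/II-2 un ·: X^ZY
Z/III-1 un II-1×II-2: X^ZY
⇒ Z over [I-1,I-2,II-1,II-2,III-1]: 2 consistent

I-1 ∈ {X^ZX^Z, X^ZX^z}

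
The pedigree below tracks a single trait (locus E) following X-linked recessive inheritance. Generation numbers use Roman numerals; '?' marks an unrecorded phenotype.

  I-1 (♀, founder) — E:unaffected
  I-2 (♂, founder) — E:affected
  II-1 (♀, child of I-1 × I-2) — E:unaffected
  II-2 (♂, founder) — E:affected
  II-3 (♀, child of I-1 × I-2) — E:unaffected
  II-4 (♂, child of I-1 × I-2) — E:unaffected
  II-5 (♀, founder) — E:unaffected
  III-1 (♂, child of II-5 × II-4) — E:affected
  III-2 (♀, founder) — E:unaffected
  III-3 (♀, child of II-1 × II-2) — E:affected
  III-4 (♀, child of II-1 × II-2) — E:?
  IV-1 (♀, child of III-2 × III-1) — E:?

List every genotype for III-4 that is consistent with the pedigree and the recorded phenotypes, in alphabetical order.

III-4 ∈ {X^EX^e, X^eX^e}

E/I-1 un ·: X^EX^E|X^EX^e
E/I-2 aff ·: X^eY
E/II-1 un I-1×I-2: X^EX^e
E/II-2 aff ·: X^eY
E/II-3 un I-1×I-2: X^EX^e
E/II-4 un I-1×I-2: X^EY
E/II-5 un ·: X^EX^e
E/III-1 aff II-5×II-4: X^eY
E/III-2 un ·: X^EX^E|X^EX^e
E/III-3 aff II-1×II-2: X^eX^e
E/III-4 ? II-1×II-2: X^EX^e|X^eX^e
E/IV-1 ? III-2×III-1: X^EX^e|X^eX^e
⇒ E over [I-1,I-2,II-1,II-2,II-3,II-4,II-5,III-1,III-2,III-3,III-4,IV-1]: 12 consistent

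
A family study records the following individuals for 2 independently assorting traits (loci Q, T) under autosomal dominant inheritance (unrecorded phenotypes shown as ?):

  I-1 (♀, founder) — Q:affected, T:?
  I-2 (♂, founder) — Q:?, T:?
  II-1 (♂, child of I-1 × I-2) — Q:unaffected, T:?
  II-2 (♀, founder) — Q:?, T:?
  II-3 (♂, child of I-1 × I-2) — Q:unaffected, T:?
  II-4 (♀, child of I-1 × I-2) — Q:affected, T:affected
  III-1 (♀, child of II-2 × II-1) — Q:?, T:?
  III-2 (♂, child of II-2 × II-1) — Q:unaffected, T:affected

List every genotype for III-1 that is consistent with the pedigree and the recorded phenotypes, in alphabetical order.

Q/I-1 aff ·: Qq
Q/I-2 ? ·: qq|Qq
Q/II-1 un I-1×I-2: qq
Q/II-2 ? ·: qq|Qq
Q/II-3 un I-1×I-2: qq
Q/II-4 aff I-1×I-2: Qq|QQ
Q/III-1 ? II-2×II-1: qq|Qq
Q/III-2 un II-2×II-1: qq
⇒ Q over [I-1,I-2,II-1,II-2,II-3,II-4,III-1,III-2]: 9 consistent
T/I-1 ? ·: tt|Tt|TT
T/I-2 ? ·: tt|Tt|TT
T/II-1 ? I-1×I-2: tt|Tt|TT
T/II-2 ? ·: tt|Tt|TT
T/II-3 ? I-1×I-2: tt|Tt|TT
T/II-4 aff I-1×I-2: Tt|TT
T/III-1 ? II-2×II-1: tt|Tt|TT
T/III-2 aff II-2×II-1: Tt|TT
⇒ T over [I-1,I-2,II-1,II-2,II-3,II-4,III-1,III-2]: 360 consistent

III-1 ∈ {Qq TT, Qq Tt, Qq tt, qq TT, qq Tt, qq tt}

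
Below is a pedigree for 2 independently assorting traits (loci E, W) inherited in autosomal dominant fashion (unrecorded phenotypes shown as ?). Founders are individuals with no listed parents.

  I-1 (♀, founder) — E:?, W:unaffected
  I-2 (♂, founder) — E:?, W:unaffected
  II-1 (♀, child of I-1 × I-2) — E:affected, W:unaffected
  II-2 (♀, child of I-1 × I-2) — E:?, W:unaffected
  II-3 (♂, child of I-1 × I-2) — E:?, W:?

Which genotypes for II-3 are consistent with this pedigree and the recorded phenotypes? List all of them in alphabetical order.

E/I-1 ? ·: ee|Ee|EE
E/I-2 ? ·: ee|Ee|EE
E/II-1 aff I-1×I-2: Ee|EE
E/II-2 ? I-1×I-2: ee|Ee|EE
E/II-3 ? I-1×I-2: ee|Ee|EE
⇒ E over [I-1,I-2,II-1,II-2,II-3]: 45 consistent
W/I-1 un ·: ww
W/I-2 un ·: ww
W/II-1 un I-1×I-2: ww
W/II-2 un I-1×I-2: ww
W/II-3 ? I-1×I-2: ww
⇒ W over [I-1,I-2,II-1,II-2,II-3]: 1 consistent

II-3 ∈ {EE ww, Ee ww, ee ww}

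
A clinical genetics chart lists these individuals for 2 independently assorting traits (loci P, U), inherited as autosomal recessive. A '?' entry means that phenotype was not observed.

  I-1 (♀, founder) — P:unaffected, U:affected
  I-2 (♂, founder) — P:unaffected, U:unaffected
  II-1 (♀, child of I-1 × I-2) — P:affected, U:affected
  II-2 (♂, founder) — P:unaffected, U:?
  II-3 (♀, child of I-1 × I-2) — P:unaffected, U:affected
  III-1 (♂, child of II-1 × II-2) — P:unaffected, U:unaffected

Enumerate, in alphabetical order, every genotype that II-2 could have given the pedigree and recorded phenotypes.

II-2 ∈ {PP UU, PP Uu, Pp UU, Pp Uu}

P/I-1 un ·: Pp
P/I-2 un ·: Pp
P/II-1 aff I-1×I-2: pp
P/II-2 un ·: PP|Pp
P/II-3 un I-1×I-2: PP|Pp
P/III-1 un II-1×II-2: Pp
⇒ P over [I-1,I-2,II-1,II-2,II-3,III-1]: 4 consistent
U/I-1 aff ·: uu
U/I-2 un ·: Uu
U/II-1 aff I-1×I-2: uu
U/II-2 ? ·: UU|Uu
U/II-3 aff I-1×I-2: uu
U/III-1 un II-1×II-2: Uu
⇒ U over [I-1,I-2,II-1,II-2,II-3,III-1]: 2 consistent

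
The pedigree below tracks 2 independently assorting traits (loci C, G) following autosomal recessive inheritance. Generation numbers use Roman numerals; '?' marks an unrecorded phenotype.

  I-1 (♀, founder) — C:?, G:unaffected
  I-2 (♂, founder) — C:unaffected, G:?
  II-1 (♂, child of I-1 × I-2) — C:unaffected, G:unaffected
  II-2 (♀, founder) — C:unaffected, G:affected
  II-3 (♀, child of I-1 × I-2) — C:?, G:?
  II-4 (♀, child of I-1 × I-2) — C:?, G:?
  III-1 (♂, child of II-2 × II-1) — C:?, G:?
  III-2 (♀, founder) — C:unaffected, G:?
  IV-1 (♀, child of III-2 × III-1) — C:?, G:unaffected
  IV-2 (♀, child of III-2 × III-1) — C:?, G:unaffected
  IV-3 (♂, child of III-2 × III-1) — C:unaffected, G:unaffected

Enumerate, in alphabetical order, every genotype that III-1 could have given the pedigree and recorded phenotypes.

C/I-1 ? ·: CC|Cc|cc
C/I-2 un ·: CC|Cc
C/II-1 un I-1×I-2: CC|Cc
C/II-2 un ·: CC|Cc
C/II-3 ? I-1×I-2: CC|Cc|cc
C/II-4 ? I-1×I-2: CC|Cc|cc
C/III-1 ? II-2×II-1: CC|Cc|cc
C/III-2 un ·: CC|Cc
C/IV-1 ? III-2×III-1: CC|Cc|cc
C/IV-2 ? III-2×III-1: CC|Cc|cc
C/IV-3 un III-2×III-1: CC|Cc
⇒ C over [I-1,I-2,II-1,II-2,II-3,II-4,III-1,III-2,IV-1,IV-2,IV-3]: 2442 consistent
G/I-1 un ·: GG|Gg
G/I-2 ? ·: GG|Gg|gg
G/II-1 un I-1×I-2: GG|Gg
G/II-2 aff ·: gg
G/II-3 ? I-1×I-2: GG|Gg|gg
G/II-4 ? I-1×I-2: GG|Gg|gg
G/III-1 ? II-2×II-1: Gg|gg
G/III-2 ? ·: GG|Gg|gg
G/IV-1 un III-2×III-1: GG|Gg
G/IV-2 un III-2×III-1: GG|Gg
G/IV-3 un III-2×III-1: GG|Gg
⇒ G over [I-1,I-2,II-1,II-2,II-3,II-4,III-1,III-2,IV-1,IV-2,IV-3]: 724 consistent

III-1 ∈ {CC Gg, CC gg, Cc Gg, Cc gg, cc Gg, cc gg}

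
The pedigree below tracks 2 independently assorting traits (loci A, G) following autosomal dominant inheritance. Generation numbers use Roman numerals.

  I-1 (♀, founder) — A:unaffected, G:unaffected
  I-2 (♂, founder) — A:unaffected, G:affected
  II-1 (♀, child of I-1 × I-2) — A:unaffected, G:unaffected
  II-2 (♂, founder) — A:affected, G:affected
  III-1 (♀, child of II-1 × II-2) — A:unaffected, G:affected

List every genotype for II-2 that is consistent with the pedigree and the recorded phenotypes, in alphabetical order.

II-2 ∈ {Aa GG, Aa Gg}

A/I-1 un ·: aa
A/I-2 un ·: aa
A/II-1 un I-1×I-2: aa
A/II-2 aff ·: Aa
A/III-1 un II-1×II-2: aa
⇒ A over [I-1,I-2,II-1,II-2,III-1]: 1 consistent
G/I-1 un ·: gg
G/I-2 aff ·: Gg
G/II-1 un I-1×I-2: gg
G/II-2 aff ·: Gg|GG
G/III-1 aff II-1×II-2: Gg
⇒ G over [I-1,I-2,II-1,II-2,III-1]: 2 consistent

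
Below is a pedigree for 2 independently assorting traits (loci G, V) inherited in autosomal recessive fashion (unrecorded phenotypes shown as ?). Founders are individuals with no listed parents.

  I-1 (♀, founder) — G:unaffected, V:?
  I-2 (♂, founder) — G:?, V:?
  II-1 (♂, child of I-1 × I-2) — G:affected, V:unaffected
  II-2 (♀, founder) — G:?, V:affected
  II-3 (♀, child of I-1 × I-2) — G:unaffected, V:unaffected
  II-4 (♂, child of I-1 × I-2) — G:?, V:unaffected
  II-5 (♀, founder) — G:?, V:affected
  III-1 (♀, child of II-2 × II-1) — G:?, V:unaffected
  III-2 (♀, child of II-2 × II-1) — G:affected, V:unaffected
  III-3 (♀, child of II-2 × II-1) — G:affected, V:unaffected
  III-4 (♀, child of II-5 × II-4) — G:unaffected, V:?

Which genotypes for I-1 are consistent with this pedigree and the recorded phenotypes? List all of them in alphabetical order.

I-1 ∈ {Gg VV, Gg Vv, Gg vv}

G/I-1 un ·: Gg
G/I-2 ? ·: Gg|gg
G/II-1 aff I-1×I-2: gg
G/II-2 ? ·: Gg|gg
G/II-3 un I-1×I-2: GG|Gg
G/II-4 ? I-1×I-2: GG|Gg|gg
G/II-5 ? ·: GG|Gg|gg
G/III-1 ? II-2×II-1: Gg|gg
G/III-2 aff II-2×II-1: gg
G/III-3 aff II-2×II-1: gg
G/III-4 un II-5×II-4: GG|Gg
⇒ G over [I-1,I-2,II-1,II-2,II-3,II-4,II-5,III-1,III-2,III-3,III-4]: 87 consistent
V/I-1 ? ·: VV|Vv|vv
V/I-2 ? ·: VV|Vv|vv
V/II-1 un I-1×I-2: VV|Vv
V/II-2 aff ·: vv
V/II-3 un I-1×I-2: VV|Vv
V/II-4 un I-1×I-2: VV|Vv
V/II-5 aff ·: vv
V/III-1 un II-2×II-1: Vv
V/III-2 un II-2×II-1: Vv
V/III-3 un II-2×II-1: Vv
V/III-4 ? II-5×II-4: Vv|vv
⇒ V over [I-1,I-2,II-1,II-2,II-3,II-4,II-5,III-1,III-2,III-3,III-4]: 45 consistent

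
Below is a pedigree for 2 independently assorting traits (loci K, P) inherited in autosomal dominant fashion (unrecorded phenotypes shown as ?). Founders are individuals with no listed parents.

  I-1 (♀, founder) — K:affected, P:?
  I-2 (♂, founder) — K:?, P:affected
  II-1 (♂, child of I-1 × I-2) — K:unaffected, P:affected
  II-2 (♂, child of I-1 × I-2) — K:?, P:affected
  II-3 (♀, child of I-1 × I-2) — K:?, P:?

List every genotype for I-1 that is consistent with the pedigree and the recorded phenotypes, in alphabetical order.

I-1 ∈ {Kk PP, Kk Pp, Kk pp}

K/I-1 aff ·: Kk
K/I-2 ? ·: kk|Kk
K/II-1 un I-1×I-2: kk
K/II-2 ? I-1×I-2: kk|Kk|KK
K/II-3 ? I-1×I-2: kk|Kk|KK
⇒ K over [I-1,I-2,II-1,II-2,II-3]: 13 consistent
P/I-1 ? ·: pp|Pp|PP
P/I-2 aff ·: Pp|PP
P/II-1 aff I-1×I-2: Pp|PP
P/II-2 aff I-1×I-2: Pp|PP
P/II-3 ? I-1×I-2: pp|Pp|PP
⇒ P over [I-1,I-2,II-1,II-2,II-3]: 32 consistent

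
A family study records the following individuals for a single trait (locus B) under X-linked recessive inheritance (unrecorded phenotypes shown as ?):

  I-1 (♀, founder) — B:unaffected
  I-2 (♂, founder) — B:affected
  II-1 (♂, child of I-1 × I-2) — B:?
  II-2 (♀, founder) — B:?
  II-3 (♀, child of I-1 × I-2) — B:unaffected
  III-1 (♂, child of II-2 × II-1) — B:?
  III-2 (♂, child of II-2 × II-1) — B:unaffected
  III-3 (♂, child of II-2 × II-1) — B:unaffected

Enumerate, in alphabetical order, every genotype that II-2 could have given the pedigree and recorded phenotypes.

B/I-1 un ·: X^BX^B|X^BX^b
B/I-2 aff ·: X^bY
B/II-1 ? I-1×I-2: X^BY|X^bY
B/II-2 ? ·: X^BX^B|X^BX^b
B/II-3 un I-1×I-2: X^BX^b
B/III-1 ? II-2×II-1: X^BY|X^bY
B/III-2 un II-2×II-1: X^BY
B/III-3 un II-2×II-1: X^BY
⇒ B over [I-1,I-2,II-1,II-2,II-3,III-1,III-2,III-3]: 9 consistent

II-2 ∈ {X^BX^B, X^BX^b}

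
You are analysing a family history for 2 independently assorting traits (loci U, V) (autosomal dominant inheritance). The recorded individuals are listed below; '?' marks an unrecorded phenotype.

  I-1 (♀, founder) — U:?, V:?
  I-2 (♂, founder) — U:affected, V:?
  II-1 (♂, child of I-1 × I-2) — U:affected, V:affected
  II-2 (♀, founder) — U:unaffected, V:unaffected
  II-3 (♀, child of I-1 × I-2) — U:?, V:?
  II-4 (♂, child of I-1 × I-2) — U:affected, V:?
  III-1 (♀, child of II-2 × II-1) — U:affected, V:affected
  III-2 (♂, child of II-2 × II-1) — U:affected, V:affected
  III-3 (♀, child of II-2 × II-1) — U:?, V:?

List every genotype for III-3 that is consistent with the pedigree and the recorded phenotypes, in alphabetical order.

U/I-1 ? ·: uu|Uu|UU
U/I-2 aff ·: Uu|UU
U/II-1 aff I-1×I-2: Uu|UU
U/II-2 un ·: uu
U/II-3 ? I-1×I-2: uu|Uu|UU
U/II-4 aff I-1×I-2: Uu|UU
U/III-1 aff II-2×II-1: Uu
U/III-2 aff II-2×II-1: Uu
U/III-3 ? II-2×II-1: uu|Uu
⇒ U over [I-1,I-2,II-1,II-2,II-3,II-4,III-1,III-2,III-3]: 49 consistent
V/I-1 ? ·: vv|Vv|VV
V/I-2 ? ·: vv|Vv|VV
V/II-1 aff I-1×I-2: Vv|VV
V/II-2 un ·: vv
V/II-3 ? I-1×I-2: vv|Vv|VV
V/II-4 ? I-1×I-2: vv|Vv|VV
V/III-1 aff II-2×II-1: Vv
V/III-2 aff II-2×II-1: Vv
V/III-3 ? II-2×II-1: vv|Vv
⇒ V over [I-1,I-2,II-1,II-2,II-3,II-4,III-1,III-2,III-3]: 72 consistent

III-3 ∈ {Uu Vv, Uu vv, uu Vv, uu vv}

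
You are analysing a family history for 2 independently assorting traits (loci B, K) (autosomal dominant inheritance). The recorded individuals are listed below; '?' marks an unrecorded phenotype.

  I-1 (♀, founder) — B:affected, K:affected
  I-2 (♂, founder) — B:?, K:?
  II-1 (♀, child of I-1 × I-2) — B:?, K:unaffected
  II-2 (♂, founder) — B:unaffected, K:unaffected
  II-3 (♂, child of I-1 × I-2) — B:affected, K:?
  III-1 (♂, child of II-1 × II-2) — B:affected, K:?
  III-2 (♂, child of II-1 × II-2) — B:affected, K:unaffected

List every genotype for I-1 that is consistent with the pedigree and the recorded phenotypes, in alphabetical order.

I-1 ∈ {BB Kk, Bb Kk}

B/I-1 aff ·: Bb|BB
B/I-2 ? ·: bb|Bb|BB
B/II-1 ? I-1×I-2: Bb|BB
B/II-2 un ·: bb
B/II-3 aff I-1×I-2: Bb|BB
B/III-1 aff II-1×II-2: Bb
B/III-2 aff II-1×II-2: Bb
⇒ B over [I-1,I-2,II-1,II-2,II-3,III-1,III-2]: 15 consistent
K/I-1 aff ·: Kk
K/I-2 ? ·: kk|Kk
K/II-1 un I-1×I-2: kk
K/II-2 un ·: kk
K/II-3 ? I-1×I-2: kk|Kk|KK
K/III-1 ? II-1×II-2: kk
K/III-2 un II-1×II-2: kk
⇒ K over [I-1,I-2,II-1,II-2,II-3,III-1,III-2]: 5 consistent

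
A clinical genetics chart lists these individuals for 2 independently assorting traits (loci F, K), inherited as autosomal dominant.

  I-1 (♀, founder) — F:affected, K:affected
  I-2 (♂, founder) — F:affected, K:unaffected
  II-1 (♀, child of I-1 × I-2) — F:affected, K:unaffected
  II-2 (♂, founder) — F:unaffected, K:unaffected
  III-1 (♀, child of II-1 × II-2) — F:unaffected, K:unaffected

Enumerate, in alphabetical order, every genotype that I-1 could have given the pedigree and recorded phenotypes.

I-1 ∈ {FF Kk, Ff Kk}

F/I-1 aff ·: Ff|FF
F/I-2 aff ·: Ff|FF
F/II-1 aff I-1×I-2: Ff
F/II-2 un ·: ff
F/III-1 un II-1×II-2: ff
⇒ F over [I-1,I-2,II-1,II-2,III-1]: 3 consistent
K/I-1 aff ·: Kk
K/I-2 un ·: kk
K/II-1 un I-1×I-2: kk
K/II-2 un ·: kk
K/III-1 un II-1×II-2: kk
⇒ K over [I-1,I-2,II-1,II-2,III-1]: 1 consistent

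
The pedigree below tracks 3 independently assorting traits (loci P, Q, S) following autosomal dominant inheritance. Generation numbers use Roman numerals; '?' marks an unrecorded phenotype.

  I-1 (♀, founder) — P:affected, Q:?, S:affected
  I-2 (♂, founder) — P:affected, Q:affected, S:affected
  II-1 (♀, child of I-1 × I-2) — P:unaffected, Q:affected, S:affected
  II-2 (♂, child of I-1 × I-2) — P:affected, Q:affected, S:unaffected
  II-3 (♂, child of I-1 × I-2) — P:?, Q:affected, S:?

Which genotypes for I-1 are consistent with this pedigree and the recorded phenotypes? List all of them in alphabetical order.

P/I-1 aff ·: Pp
P/I-2 aff ·: Pp
P/II-1 un I-1×I-2: pp
P/II-2 aff I-1×I-2: Pp|PP
P/II-3 ? I-1×I-2: pp|Pp|PP
⇒ P over [I-1,I-2,II-1,II-2,II-3]: 6 consistent
Q/I-1 ? ·: qq|Qq|QQ
Q/I-2 aff ·: Qq|QQ
Q/II-1 aff I-1×I-2: Qq|QQ
Q/II-2 aff I-1×I-2: Qq|QQ
Q/II-3 aff I-1×I-2: Qq|QQ
⇒ Q over [I-1,I-2,II-1,II-2,II-3]: 27 consistent
S/I-1 aff ·: Ss
S/I-2 aff ·: Ss
S/II-1 aff I-1×I-2: Ss|SS
S/II-2 un I-1×I-2: ss
S/II-3 ? I-1×I-2: ss|Ss|SS
⇒ S over [I-1,I-2,II-1,II-2,II-3]: 6 consistent

I-1 ∈ {Pp QQ Ss, Pp Qq Ss, Pp qq Ss}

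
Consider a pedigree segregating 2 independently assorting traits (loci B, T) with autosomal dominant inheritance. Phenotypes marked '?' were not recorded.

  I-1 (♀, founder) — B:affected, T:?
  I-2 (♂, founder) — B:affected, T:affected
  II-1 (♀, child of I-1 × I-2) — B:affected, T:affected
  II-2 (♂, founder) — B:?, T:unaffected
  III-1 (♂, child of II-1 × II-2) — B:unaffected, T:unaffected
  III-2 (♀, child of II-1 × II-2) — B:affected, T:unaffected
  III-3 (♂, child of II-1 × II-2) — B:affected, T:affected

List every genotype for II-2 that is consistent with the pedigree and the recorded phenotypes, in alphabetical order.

II-2 ∈ {Bb tt, bb tt}

B/I-1 aff ·: Bb|BB
B/I-2 aff ·: Bb|BB
B/II-1 aff I-1×I-2: Bb
B/II-2 ? ·: bb|Bb
B/III-1 un II-1×II-2: bb
B/III-2 aff II-1×II-2: Bb|BB
B/III-3 aff II-1×II-2: Bb|BB
⇒ B over [I-1,I-2,II-1,II-2,III-1,III-2,III-3]: 15 consistent
T/I-1 ? ·: tt|Tt|TT
T/I-2 aff ·: Tt|TT
T/II-1 aff I-1×I-2: Tt
T/II-2 un ·: tt
T/III-1 un II-1×II-2: tt
T/III-2 un II-1×II-2: tt
T/III-3 aff II-1×II-2: Tt
⇒ T over [I-1,I-2,II-1,II-2,III-1,III-2,III-3]: 5 consistent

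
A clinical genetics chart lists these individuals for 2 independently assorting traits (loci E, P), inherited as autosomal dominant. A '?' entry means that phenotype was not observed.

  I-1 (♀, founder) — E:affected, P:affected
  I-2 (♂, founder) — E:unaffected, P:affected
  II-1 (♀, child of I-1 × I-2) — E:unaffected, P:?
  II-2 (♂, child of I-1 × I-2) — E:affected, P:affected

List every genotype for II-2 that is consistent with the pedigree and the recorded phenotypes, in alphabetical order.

E/I-1 aff ·: Ee
E/I-2 un ·: ee
E/II-1 un I-1×I-2: ee
E/II-2 aff I-1×I-2: Ee
⇒ E over [I-1,I-2,II-1,II-2]: 1 consistent
P/I-1 aff ·: Pp|PP
P/I-2 aff ·: Pp|PP
P/II-1 ? I-1×I-2: pp|Pp|PP
P/II-2 aff I-1×I-2: Pp|PP
⇒ P over [I-1,I-2,II-1,II-2]: 15 consistent

II-2 ∈ {Ee PP, Ee Pp}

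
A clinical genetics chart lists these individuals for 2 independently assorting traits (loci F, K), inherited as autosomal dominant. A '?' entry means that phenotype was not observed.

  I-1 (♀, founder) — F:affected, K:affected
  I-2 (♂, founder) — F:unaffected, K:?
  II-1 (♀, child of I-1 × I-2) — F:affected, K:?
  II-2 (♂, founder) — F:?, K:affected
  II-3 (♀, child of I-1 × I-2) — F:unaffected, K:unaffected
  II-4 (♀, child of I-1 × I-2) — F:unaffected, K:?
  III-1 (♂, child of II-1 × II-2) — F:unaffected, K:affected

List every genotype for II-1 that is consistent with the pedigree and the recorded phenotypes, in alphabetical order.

II-1 ∈ {Ff KK, Ff Kk, Ff kk}

F/I-1 aff ·: Ff
F/I-2 un ·: ff
F/II-1 aff I-1×I-2: Ff
F/II-2 ? ·: ff|Ff
F/II-3 un I-1×I-2: ff
F/II-4 un I-1×I-2: ff
F/III-1 un II-1×II-2: ff
⇒ F over [I-1,I-2,II-1,II-2,II-3,II-4,III-1]: 2 consistent
K/I-1 aff ·: Kk
K/I-2 ? ·: kk|Kk
K/II-1 ? I-1×I-2: kk|Kk|KK
K/II-2 aff ·: Kk|KK
K/II-3 un I-1×I-2: kk
K/II-4 ? I-1×I-2: kk|Kk|KK
K/III-1 aff II-1×II-2: Kk|KK
⇒ K over [I-1,I-2,II-1,II-2,II-3,II-4,III-1]: 39 consistent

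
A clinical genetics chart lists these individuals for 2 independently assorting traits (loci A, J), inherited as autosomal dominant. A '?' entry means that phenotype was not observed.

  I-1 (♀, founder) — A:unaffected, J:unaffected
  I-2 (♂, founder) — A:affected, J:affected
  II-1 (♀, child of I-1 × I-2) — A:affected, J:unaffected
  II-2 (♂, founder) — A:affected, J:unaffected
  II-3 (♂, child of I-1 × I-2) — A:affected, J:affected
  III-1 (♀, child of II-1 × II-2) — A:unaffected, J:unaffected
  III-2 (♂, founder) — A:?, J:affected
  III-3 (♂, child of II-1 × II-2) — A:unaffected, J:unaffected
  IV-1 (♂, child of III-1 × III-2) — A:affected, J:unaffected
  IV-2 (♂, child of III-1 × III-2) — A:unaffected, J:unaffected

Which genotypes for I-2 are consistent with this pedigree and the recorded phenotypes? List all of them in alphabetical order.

A/I-1 un ·: aa
A/I-2 aff ·: Aa|AA
A/II-1 aff I-1×I-2: Aa
A/II-2 aff ·: Aa
A/II-3 aff I-1×I-2: Aa
A/III-1 un II-1×II-2: aa
A/III-2 ? ·: Aa
A/III-3 un II-1×II-2: aa
A/IV-1 aff III-1×III-2: Aa
A/IV-2 un III-1×III-2: aa
⇒ A over [I-1,I-2,II-1,II-2,II-3,III-1,III-2,III-3,IV-1,IV-2]: 2 consistent
J/I-1 un ·: jj
J/I-2 aff ·: Jj
J/II-1 un I-1×I-2: jj
J/II-2 un ·: jj
J/II-3 aff I-1×I-2: Jj
J/III-1 un II-1×II-2: jj
J/III-2 aff ·: Jj
J/III-3 un II-1×II-2: jj
J/IV-1 un III-1×III-2: jj
J/IV-2 un III-1×III-2: jj
⇒ J over [I-1,I-2,II-1,II-2,II-3,III-1,III-2,III-3,IV-1,IV-2]: 1 consistent

I-2 ∈ {AA Jj, Aa Jj}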